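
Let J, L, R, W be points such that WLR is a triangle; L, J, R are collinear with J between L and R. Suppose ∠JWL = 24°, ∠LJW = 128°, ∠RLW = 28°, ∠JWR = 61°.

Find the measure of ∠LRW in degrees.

∠LRW = 67°

1. ∠RJW = 52°  [linear pair at J on LR]
2. ∠JRW = 67°  [△WJR]
3. ∠LRW = 67°  [J on ray RL]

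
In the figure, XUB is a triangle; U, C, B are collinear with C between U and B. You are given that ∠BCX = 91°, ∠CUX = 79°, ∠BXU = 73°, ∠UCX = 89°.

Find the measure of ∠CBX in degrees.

∠CBX = 28°

1. ∠BUX = 79°  [C on ray UB]
2. ∠UBX = 28°  [△XUB]
3. ∠CBX = 28°  [C on ray BU]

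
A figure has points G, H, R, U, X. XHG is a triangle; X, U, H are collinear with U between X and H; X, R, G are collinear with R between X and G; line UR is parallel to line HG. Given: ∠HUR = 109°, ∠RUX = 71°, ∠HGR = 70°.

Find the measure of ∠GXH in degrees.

1. ∠GHX = 71°  [UR∥HG, corresponding at U]
2. ∠HGX = 70°  [R on ray GX]
3. ∠GXH = 39°  [△XHG]

∠GXH = 39°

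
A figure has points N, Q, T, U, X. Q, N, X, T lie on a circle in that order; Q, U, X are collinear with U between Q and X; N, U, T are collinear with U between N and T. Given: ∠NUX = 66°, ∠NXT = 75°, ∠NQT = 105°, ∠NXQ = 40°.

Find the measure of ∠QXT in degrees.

∠QXT = 35°

1. ∠QUT = 66°  [vertical angles at U]
2. ∠TNX = 74°  [△NUX]
3. ∠NTX = 31°  [△NXT]
4. ∠TUX = 114°  [linear pair at U on QX]
5. ∠QXT = 35°  [△XUT]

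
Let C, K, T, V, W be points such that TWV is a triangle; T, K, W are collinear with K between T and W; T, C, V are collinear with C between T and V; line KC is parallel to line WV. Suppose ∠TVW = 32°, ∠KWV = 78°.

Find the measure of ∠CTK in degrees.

1. ∠TWV = 78°  [K on ray WT]
2. ∠VTW = 70°  [△TWV]
3. ∠CTK = 70°  [K on TW, C on TV]

∠CTK = 70°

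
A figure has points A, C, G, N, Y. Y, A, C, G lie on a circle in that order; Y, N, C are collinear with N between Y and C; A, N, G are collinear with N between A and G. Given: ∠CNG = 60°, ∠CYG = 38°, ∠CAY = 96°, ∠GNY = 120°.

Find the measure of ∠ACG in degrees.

1. ∠CAG = 38°  [same arc CG]
2. ∠CGY = 84°  [cyclic YACG, opposite ∠A+∠G]
3. ∠GCY = 58°  [△YCG]
4. ∠AGC = 62°  [△CNG]
5. ∠ACG = 80°  [△ACG]

∠ACG = 80°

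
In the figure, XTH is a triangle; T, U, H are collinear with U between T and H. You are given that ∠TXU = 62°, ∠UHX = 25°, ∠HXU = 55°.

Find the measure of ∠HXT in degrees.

∠HXT = 117°

1. ∠HUX = 100°  [△XUH]
2. ∠THX = 25°  [U on ray HT]
3. ∠TUX = 80°  [linear pair at U on TH]
4. ∠UTX = 38°  [△XTU]
5. ∠HTX = 38°  [U on ray TH]
6. ∠HXT = 117°  [△XTH]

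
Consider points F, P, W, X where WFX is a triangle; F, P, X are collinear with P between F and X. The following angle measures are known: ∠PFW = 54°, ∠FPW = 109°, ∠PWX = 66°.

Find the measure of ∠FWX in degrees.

∠FWX = 83°

1. ∠WFX = 54°  [P on ray FX]
2. ∠WPX = 71°  [linear pair at P on FX]
3. ∠PXW = 43°  [△WPX]
4. ∠FXW = 43°  [P on ray XF]
5. ∠FWX = 83°  [△WFX]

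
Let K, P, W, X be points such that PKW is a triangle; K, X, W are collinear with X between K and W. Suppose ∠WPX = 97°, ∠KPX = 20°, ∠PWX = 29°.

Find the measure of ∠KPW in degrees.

1. ∠PXW = 54°  [△PXW]
2. ∠KWP = 29°  [X on ray WK]
3. ∠KXP = 126°  [linear pair at X on KW]
4. ∠PKX = 34°  [△PKX]
5. ∠PKW = 34°  [X on ray KW]
6. ∠KPW = 117°  [△PKW]

∠KPW = 117°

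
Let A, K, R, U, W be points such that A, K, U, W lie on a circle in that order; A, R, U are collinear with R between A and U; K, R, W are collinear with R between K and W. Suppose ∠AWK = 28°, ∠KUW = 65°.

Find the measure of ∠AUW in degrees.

∠AUW = 37°

1. ∠KAW = 115°  [cyclic AKUW, opposite ∠A+∠U]
2. ∠AKW = 37°  [△AKW]
3. ∠AUW = 37°  [same arc AW]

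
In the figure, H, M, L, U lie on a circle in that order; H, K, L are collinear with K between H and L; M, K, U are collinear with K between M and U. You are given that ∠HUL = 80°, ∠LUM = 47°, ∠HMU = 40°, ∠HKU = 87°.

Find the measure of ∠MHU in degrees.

∠MHU = 107°

1. ∠HML = 100°  [cyclic HMLU, opposite ∠M+∠U]
2. ∠LHM = 47°  [same arc ML]
3. ∠HLM = 33°  [△HML]
4. ∠HUM = 33°  [same arc HM]
5. ∠MHU = 107°  [△HMU]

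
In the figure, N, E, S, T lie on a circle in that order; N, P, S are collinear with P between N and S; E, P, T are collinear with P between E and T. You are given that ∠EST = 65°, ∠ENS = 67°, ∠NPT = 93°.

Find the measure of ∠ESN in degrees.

∠ESN = 39°

1. ∠ETS = 67°  [same arc ES]
2. ∠EPS = 93°  [vertical angles at P]
3. ∠SET = 48°  [△EST]
4. ∠ESN = 39°  [△EPS]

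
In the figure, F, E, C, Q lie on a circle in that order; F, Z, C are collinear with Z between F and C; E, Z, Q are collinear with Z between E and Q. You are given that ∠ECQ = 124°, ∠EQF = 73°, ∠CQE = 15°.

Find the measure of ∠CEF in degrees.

1. ∠ECF = 73°  [same arc FE]
2. ∠CFE = 15°  [same arc EC]
3. ∠CEF = 92°  [△FEC]

∠CEF = 92°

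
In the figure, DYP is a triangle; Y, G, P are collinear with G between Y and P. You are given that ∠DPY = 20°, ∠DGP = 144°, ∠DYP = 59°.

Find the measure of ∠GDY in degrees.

1. ∠DGY = 36°  [linear pair at G on YP]
2. ∠DYG = 59°  [G on ray YP]
3. ∠GDY = 85°  [△DYG]

∠GDY = 85°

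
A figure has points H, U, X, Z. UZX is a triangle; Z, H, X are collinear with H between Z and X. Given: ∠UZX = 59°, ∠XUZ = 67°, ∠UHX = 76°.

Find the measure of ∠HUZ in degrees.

1. ∠HZU = 59°  [H on ray ZX]
2. ∠UHZ = 104°  [linear pair at H on ZX]
3. ∠HUZ = 17°  [△UZH]

∠HUZ = 17°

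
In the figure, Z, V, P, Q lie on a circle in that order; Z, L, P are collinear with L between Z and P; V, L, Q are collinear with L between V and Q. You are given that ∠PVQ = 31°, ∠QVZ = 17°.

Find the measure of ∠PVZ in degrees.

1. ∠PZQ = 31°  [same arc PQ]
2. ∠QPZ = 17°  [same arc ZQ]
3. ∠PQZ = 132°  [△ZPQ]
4. ∠PVZ = 48°  [cyclic ZVPQ, opposite ∠V+∠Q]

∠PVZ = 48°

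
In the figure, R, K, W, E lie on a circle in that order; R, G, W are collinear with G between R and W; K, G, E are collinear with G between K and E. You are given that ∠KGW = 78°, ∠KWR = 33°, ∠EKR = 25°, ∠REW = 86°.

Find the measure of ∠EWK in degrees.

∠EWK = 58°

1. ∠KER = 33°  [same arc RK]
2. ∠ERK = 122°  [△RKE]
3. ∠EWK = 58°  [cyclic RKWE, opposite ∠R+∠W]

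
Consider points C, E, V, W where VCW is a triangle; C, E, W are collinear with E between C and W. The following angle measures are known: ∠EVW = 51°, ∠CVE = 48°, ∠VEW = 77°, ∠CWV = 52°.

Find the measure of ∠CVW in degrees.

∠CVW = 99°

1. ∠CEV = 103°  [linear pair at E on CW]
2. ∠ECV = 29°  [△VCE]
3. ∠VCW = 29°  [E on ray CW]
4. ∠CVW = 99°  [△VCW]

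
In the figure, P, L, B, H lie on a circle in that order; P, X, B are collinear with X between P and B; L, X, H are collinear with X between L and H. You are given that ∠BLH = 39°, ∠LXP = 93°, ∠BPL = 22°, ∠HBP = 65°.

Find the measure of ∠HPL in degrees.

1. ∠BHL = 22°  [same arc LB]
2. ∠HBL = 119°  [△LBH]
3. ∠HPL = 61°  [cyclic PLBH, opposite ∠P+∠B]

∠HPL = 61°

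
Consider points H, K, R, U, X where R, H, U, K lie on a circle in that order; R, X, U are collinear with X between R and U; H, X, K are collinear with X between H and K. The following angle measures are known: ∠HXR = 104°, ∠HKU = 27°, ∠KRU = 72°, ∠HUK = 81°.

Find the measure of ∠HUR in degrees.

1. ∠HXU = 76°  [linear pair at X on RU]
2. ∠KHU = 72°  [△HUK]
3. ∠HUR = 32°  [△HXU]

∠HUR = 32°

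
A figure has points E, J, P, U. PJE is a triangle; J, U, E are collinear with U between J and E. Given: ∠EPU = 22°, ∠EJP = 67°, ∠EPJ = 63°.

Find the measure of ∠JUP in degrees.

∠JUP = 72°

1. ∠JEP = 50°  [△PJE]
2. ∠PEU = 50°  [U on ray EJ]
3. ∠EUP = 108°  [△PUE]
4. ∠JUP = 72°  [linear pair at U on JE]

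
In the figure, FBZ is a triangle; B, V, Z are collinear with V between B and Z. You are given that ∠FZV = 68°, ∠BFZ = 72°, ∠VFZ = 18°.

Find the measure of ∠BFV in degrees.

∠BFV = 54°

1. ∠FVZ = 94°  [△FVZ]
2. ∠BZF = 68°  [V on ray ZB]
3. ∠FBZ = 40°  [△FBZ]
4. ∠BVF = 86°  [linear pair at V on BZ]
5. ∠FBV = 40°  [V on ray BZ]
6. ∠BFV = 54°  [△FBV]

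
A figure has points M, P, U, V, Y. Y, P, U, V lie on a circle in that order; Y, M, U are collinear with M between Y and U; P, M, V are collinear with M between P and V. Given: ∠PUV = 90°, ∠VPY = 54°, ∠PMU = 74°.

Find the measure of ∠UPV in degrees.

∠UPV = 70°

1. ∠PYV = 90°  [cyclic YPUV, opposite ∠Y+∠U]
2. ∠PVY = 36°  [△YPV]
3. ∠PUY = 36°  [same arc YP]
4. ∠UPV = 70°  [△PMU]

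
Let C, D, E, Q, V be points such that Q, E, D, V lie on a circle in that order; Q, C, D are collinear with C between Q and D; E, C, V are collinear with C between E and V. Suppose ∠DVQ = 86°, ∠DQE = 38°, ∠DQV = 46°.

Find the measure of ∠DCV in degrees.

1. ∠QDV = 48°  [△QDV]
2. ∠DVE = 38°  [same arc ED]
3. ∠DCV = 94°  [△DCV]

∠DCV = 94°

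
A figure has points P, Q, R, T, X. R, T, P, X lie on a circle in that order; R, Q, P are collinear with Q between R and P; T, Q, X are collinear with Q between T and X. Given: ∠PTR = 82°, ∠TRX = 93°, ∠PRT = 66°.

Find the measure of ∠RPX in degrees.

∠RPX = 55°

1. ∠RPT = 32°  [△RTP]
2. ∠RXT = 32°  [same arc RT]
3. ∠RTX = 55°  [△RTX]
4. ∠RPX = 55°  [same arc RX]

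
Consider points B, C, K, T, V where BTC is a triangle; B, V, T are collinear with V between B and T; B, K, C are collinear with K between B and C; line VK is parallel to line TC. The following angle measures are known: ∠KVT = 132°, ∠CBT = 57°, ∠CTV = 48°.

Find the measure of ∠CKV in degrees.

∠CKV = 105°

1. ∠BVK = 48°  [linear pair at V on BT]
2. ∠KBV = 57°  [V on BT, K on BC]
3. ∠BKV = 75°  [△BVK]
4. ∠CKV = 105°  [linear pair at K on BC]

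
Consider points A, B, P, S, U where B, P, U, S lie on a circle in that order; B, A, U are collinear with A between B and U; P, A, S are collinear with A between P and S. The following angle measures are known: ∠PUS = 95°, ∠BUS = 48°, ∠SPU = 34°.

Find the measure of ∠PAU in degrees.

∠PAU = 99°

1. ∠PSU = 51°  [△PUS]
2. ∠BPS = 48°  [same arc BS]
3. ∠PBU = 51°  [same arc PU]
4. ∠BAP = 81°  [△BAP]
5. ∠PAU = 99°  [linear pair at A on BU]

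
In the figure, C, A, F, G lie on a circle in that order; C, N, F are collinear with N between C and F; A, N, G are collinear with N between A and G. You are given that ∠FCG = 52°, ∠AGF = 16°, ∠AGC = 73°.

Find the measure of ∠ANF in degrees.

1. ∠FAG = 52°  [same arc FG]
2. ∠AFC = 73°  [same arc CA]
3. ∠ANF = 55°  [△ANF]

∠ANF = 55°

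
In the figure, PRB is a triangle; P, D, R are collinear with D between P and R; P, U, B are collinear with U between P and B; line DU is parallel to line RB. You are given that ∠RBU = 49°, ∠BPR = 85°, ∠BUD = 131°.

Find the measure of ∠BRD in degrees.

1. ∠PBR = 49°  [U on ray BP]
2. ∠BRP = 46°  [△PRB]
3. ∠BRD = 46°  [D on ray RP]

∠BRD = 46°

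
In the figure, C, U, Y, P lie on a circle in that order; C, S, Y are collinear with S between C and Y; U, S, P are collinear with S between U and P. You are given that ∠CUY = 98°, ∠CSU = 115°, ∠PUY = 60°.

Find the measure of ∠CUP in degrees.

1. ∠CPY = 82°  [cyclic CUYP, opposite ∠U+∠P]
2. ∠PCY = 60°  [same arc YP]
3. ∠CYP = 38°  [△CYP]
4. ∠CUP = 38°  [same arc CP]

∠CUP = 38°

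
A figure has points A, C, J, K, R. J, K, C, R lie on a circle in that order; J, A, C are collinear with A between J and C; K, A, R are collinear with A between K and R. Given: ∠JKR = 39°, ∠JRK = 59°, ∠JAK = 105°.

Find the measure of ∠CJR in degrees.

1. ∠JCK = 59°  [same arc JK]
2. ∠CAK = 75°  [linear pair at A on JC]
3. ∠CKR = 46°  [△KAC]
4. ∠CJR = 46°  [same arc CR]

∠CJR = 46°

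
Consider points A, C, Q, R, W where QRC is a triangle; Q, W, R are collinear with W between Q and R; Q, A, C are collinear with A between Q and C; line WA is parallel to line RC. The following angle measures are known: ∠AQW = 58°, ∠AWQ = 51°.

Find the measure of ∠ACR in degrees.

∠ACR = 71°

1. ∠QAW = 71°  [△QWA]
2. ∠CAW = 109°  [linear pair at A on QC]
3. ∠ACR = 71°  [WA∥RC, co-interior at C–A]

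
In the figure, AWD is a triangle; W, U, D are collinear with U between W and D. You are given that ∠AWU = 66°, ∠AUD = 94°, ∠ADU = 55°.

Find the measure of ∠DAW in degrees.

1. ∠AWD = 66°  [U on ray WD]
2. ∠ADW = 55°  [U on ray DW]
3. ∠DAW = 59°  [△AWD]

∠DAW = 59°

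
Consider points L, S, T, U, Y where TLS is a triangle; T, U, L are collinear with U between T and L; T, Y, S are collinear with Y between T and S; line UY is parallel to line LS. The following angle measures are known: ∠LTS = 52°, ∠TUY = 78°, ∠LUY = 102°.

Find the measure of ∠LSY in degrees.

∠LSY = 50°

1. ∠UTY = 52°  [U on TL, Y on TS]
2. ∠TYU = 50°  [△TUY]
3. ∠SYU = 130°  [linear pair at Y on TS]
4. ∠LSY = 50°  [UY∥LS, co-interior at S–Y]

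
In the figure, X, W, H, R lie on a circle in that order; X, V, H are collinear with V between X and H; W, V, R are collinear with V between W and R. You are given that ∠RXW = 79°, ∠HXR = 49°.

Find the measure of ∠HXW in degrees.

1. ∠RHW = 101°  [cyclic XWHR, opposite ∠X+∠H]
2. ∠HWR = 49°  [same arc HR]
3. ∠HRW = 30°  [△WHR]
4. ∠HXW = 30°  [same arc WH]

∠HXW = 30°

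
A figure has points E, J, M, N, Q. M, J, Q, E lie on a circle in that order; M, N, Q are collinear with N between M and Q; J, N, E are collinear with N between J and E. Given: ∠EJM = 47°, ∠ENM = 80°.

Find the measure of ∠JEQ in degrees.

∠JEQ = 33°

1. ∠EQM = 47°  [same arc ME]
2. ∠ENQ = 100°  [linear pair at N on MQ]
3. ∠JEQ = 33°  [△QNE]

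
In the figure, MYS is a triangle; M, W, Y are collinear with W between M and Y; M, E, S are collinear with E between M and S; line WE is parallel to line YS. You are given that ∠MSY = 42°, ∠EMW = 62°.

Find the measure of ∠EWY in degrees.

∠EWY = 104°

1. ∠MEW = 42°  [WE∥YS, corresponding at E]
2. ∠EWM = 76°  [△MWE]
3. ∠EWY = 104°  [linear pair at W on MY]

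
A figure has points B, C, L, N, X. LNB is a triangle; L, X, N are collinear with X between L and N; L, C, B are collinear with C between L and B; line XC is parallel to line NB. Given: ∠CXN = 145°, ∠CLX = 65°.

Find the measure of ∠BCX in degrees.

1. ∠CXL = 35°  [linear pair at X on LN]
2. ∠LCX = 80°  [△LXC]
3. ∠BCX = 100°  [linear pair at C on LB]

∠BCX = 100°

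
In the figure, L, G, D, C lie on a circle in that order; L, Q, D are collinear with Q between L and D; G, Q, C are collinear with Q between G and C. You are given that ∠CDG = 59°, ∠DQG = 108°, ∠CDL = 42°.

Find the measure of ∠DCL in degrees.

∠DCL = 83°

1. ∠CLG = 121°  [cyclic LGDC, opposite ∠L+∠D]
2. ∠CQL = 108°  [vertical angles at Q]
3. ∠CGL = 42°  [same arc LC]
4. ∠GCL = 17°  [△LGC]
5. ∠CLD = 55°  [△LQC]
6. ∠DCL = 83°  [△LDC]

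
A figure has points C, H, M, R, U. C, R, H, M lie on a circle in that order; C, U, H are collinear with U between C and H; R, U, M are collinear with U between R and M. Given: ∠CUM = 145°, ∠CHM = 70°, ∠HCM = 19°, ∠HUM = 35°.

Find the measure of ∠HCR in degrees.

∠HCR = 75°

1. ∠CRM = 70°  [same arc CM]
2. ∠CUR = 35°  [vertical angles at U]
3. ∠HCR = 75°  [△CUR]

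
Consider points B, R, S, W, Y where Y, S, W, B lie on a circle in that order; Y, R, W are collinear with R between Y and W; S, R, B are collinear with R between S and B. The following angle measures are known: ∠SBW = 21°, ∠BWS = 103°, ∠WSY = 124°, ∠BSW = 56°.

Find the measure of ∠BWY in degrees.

1. ∠WBY = 56°  [cyclic YSWB, opposite ∠S+∠B]
2. ∠BYW = 56°  [same arc WB]
3. ∠BWY = 68°  [△YWB]

∠BWY = 68°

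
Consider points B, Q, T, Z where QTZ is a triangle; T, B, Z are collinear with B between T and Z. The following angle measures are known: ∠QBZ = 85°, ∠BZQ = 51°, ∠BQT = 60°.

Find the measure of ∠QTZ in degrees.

1. ∠QBT = 95°  [linear pair at B on TZ]
2. ∠BTQ = 25°  [△QTB]
3. ∠QTZ = 25°  [B on ray TZ]

∠QTZ = 25°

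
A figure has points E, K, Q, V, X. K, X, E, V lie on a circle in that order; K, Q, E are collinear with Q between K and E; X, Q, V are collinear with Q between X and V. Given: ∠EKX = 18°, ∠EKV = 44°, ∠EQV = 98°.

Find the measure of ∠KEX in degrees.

1. ∠EXV = 44°  [same arc EV]
2. ∠KQX = 98°  [vertical angles at Q]
3. ∠EQX = 82°  [linear pair at Q on KE]
4. ∠KEX = 54°  [△XQE]

∠KEX = 54°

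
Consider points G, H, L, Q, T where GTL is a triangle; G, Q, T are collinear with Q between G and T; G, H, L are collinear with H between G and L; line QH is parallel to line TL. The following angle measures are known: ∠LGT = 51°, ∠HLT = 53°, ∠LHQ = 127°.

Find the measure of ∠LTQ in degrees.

∠LTQ = 76°

1. ∠GLT = 53°  [H on ray LG]
2. ∠GTL = 76°  [△GTL]
3. ∠LTQ = 76°  [Q on ray TG]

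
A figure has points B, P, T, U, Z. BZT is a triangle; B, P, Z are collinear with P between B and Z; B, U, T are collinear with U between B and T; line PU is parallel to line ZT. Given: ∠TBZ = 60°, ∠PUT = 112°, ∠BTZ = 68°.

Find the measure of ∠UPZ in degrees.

∠UPZ = 128°

1. ∠BZT = 52°  [△BZT]
2. ∠BPU = 52°  [PU∥ZT, corresponding at P]
3. ∠UPZ = 128°  [linear pair at P on BZ]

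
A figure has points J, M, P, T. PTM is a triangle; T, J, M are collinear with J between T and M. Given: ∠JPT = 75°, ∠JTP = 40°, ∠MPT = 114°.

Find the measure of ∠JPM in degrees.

∠JPM = 39°

1. ∠PJT = 65°  [△PTJ]
2. ∠MTP = 40°  [J on ray TM]
3. ∠PMT = 26°  [△PTM]
4. ∠MJP = 115°  [linear pair at J on TM]
5. ∠JMP = 26°  [J on ray MT]
6. ∠JPM = 39°  [△PJM]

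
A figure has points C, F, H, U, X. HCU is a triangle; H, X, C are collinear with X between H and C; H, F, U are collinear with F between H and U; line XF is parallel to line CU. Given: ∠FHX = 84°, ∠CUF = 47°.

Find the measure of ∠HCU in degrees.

∠HCU = 49°

1. ∠CHU = 84°  [X on HC, F on HU]
2. ∠CUH = 47°  [F on ray UH]
3. ∠HCU = 49°  [△HCU]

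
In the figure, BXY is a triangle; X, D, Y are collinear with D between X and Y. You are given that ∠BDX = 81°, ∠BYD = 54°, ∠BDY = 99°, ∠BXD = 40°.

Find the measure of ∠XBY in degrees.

1. ∠BYX = 54°  [D on ray YX]
2. ∠BXY = 40°  [D on ray XY]
3. ∠XBY = 86°  [△BXY]

∠XBY = 86°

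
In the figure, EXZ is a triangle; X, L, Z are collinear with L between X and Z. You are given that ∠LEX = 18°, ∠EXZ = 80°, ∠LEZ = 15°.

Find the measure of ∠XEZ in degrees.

∠XEZ = 33°

1. ∠EXL = 80°  [L on ray XZ]
2. ∠ELX = 82°  [△EXL]
3. ∠ELZ = 98°  [linear pair at L on XZ]
4. ∠EZL = 67°  [△ELZ]
5. ∠EZX = 67°  [L on ray ZX]
6. ∠XEZ = 33°  [△EXZ]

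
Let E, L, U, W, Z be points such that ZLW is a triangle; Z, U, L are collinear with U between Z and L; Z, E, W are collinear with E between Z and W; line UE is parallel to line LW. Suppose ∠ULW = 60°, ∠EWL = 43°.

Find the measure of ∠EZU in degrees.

∠EZU = 77°

1. ∠WLZ = 60°  [U on ray LZ]
2. ∠LWZ = 43°  [E on ray WZ]
3. ∠LZW = 77°  [△ZLW]
4. ∠EZU = 77°  [U on ZL, E on ZW]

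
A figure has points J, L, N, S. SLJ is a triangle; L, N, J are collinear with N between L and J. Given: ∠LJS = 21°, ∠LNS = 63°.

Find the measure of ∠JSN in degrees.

∠JSN = 42°

1. ∠NJS = 21°  [N on ray JL]
2. ∠JNS = 117°  [linear pair at N on LJ]
3. ∠JSN = 42°  [△SNJ]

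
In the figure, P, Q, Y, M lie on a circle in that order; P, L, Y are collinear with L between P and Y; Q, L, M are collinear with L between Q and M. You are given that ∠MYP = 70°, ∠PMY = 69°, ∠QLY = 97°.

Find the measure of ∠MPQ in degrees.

1. ∠MQP = 70°  [same arc PM]
2. ∠MPY = 41°  [△PYM]
3. ∠MLP = 97°  [vertical angles at L]
4. ∠PMQ = 42°  [△PLM]
5. ∠MPQ = 68°  [△PQM]

∠MPQ = 68°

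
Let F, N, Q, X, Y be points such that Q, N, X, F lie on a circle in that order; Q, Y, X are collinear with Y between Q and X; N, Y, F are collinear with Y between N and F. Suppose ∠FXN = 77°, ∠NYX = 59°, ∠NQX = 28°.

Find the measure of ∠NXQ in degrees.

1. ∠FQN = 103°  [cyclic QNXF, opposite ∠Q+∠X]
2. ∠NYQ = 121°  [linear pair at Y on QX]
3. ∠FNQ = 31°  [△QYN]
4. ∠NFQ = 46°  [△QNF]
5. ∠NXQ = 46°  [same arc QN]

∠NXQ = 46°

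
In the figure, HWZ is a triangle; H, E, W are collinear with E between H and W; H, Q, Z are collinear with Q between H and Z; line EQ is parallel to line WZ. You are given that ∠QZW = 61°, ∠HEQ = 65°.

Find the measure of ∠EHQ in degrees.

1. ∠HZW = 61°  [Q on ray ZH]
2. ∠HWZ = 65°  [EQ∥WZ, corresponding at E]
3. ∠WHZ = 54°  [△HWZ]
4. ∠EHQ = 54°  [E on HW, Q on HZ]

∠EHQ = 54°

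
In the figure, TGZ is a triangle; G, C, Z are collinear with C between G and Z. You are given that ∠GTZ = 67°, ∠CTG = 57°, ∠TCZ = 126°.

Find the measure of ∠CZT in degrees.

1. ∠GCT = 54°  [linear pair at C on GZ]
2. ∠CGT = 69°  [△TGC]
3. ∠TGZ = 69°  [C on ray GZ]
4. ∠GZT = 44°  [△TGZ]
5. ∠CZT = 44°  [C on ray ZG]

∠CZT = 44°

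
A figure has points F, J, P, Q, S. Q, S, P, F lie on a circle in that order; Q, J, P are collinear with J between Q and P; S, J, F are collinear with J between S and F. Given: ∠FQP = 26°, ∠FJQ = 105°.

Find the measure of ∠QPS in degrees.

1. ∠FSP = 26°  [same arc PF]
2. ∠PJS = 105°  [vertical angles at J]
3. ∠QPS = 49°  [△SJP]

∠QPS = 49°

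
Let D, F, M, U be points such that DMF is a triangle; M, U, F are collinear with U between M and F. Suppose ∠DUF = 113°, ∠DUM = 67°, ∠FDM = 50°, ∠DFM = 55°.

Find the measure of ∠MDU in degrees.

∠MDU = 38°

1. ∠DMF = 75°  [△DMF]
2. ∠DMU = 75°  [U on ray MF]
3. ∠MDU = 38°  [△DMU]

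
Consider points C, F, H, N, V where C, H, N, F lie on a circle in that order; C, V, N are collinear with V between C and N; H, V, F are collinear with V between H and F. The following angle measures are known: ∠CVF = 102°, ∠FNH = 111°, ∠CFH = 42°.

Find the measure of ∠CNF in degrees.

∠CNF = 69°

1. ∠FCH = 69°  [cyclic CHNF, opposite ∠C+∠N]
2. ∠CHF = 69°  [△CHF]
3. ∠CNF = 69°  [same arc CF]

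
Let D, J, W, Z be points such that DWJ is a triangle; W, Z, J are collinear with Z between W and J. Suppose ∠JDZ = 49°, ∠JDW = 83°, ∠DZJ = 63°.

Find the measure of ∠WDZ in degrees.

∠WDZ = 34°

1. ∠DJZ = 68°  [△DZJ]
2. ∠DZW = 117°  [linear pair at Z on WJ]
3. ∠DJW = 68°  [Z on ray JW]
4. ∠DWJ = 29°  [△DWJ]
5. ∠DWZ = 29°  [Z on ray WJ]
6. ∠WDZ = 34°  [△DWZ]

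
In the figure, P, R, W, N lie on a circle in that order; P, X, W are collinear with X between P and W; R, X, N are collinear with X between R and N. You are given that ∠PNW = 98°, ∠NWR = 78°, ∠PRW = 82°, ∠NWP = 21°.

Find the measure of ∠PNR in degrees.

1. ∠NPR = 102°  [cyclic PRWN, opposite ∠P+∠W]
2. ∠NRP = 21°  [same arc PN]
3. ∠PNR = 57°  [△PRN]

∠PNR = 57°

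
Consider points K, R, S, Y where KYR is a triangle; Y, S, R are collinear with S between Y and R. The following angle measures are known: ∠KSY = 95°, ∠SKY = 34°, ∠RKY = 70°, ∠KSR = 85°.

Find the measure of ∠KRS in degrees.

∠KRS = 59°

1. ∠KYS = 51°  [△KYS]
2. ∠KYR = 51°  [S on ray YR]
3. ∠KRY = 59°  [△KYR]
4. ∠KRS = 59°  [S on ray RY]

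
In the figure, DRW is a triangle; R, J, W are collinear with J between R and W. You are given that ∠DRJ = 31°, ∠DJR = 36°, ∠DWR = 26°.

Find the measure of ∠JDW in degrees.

∠JDW = 10°

1. ∠DJW = 144°  [linear pair at J on RW]
2. ∠DWJ = 26°  [J on ray WR]
3. ∠JDW = 10°  [△DJW]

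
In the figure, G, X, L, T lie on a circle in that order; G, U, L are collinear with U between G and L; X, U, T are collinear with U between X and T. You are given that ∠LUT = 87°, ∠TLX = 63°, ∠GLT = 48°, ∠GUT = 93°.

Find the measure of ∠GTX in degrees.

∠GTX = 15°

1. ∠TGX = 117°  [cyclic GXLT, opposite ∠G+∠L]
2. ∠GXT = 48°  [same arc GT]
3. ∠GTX = 15°  [△GXT]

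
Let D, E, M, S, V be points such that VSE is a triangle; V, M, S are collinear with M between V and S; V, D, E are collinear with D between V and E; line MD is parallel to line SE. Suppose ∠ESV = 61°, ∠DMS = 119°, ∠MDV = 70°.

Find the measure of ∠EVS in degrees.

∠EVS = 49°

1. ∠DMV = 61°  [MD∥SE, corresponding at M]
2. ∠DVM = 49°  [△VMD]
3. ∠EVS = 49°  [M on VS, D on VE]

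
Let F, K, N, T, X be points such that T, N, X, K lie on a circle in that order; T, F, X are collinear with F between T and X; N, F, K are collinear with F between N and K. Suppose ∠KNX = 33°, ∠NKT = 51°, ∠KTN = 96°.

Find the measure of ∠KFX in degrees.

∠KFX = 84°

1. ∠KTX = 33°  [same arc XK]
2. ∠KFT = 96°  [△TFK]
3. ∠KFX = 84°  [linear pair at F on TX]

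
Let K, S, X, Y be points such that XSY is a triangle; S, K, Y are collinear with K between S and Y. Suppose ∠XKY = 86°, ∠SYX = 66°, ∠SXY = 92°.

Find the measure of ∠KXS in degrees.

∠KXS = 64°

1. ∠SKX = 94°  [linear pair at K on SY]
2. ∠XSY = 22°  [△XSY]
3. ∠KSX = 22°  [K on ray SY]
4. ∠KXS = 64°  [△XSK]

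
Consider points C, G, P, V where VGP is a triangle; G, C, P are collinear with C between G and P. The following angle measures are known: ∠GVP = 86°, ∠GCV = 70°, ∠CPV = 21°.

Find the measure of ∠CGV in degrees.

1. ∠GPV = 21°  [C on ray PG]
2. ∠PGV = 73°  [△VGP]
3. ∠CGV = 73°  [C on ray GP]

∠CGV = 73°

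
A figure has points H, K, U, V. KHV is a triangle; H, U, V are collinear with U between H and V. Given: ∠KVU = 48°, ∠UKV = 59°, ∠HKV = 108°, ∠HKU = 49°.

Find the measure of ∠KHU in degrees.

1. ∠HVK = 48°  [U on ray VH]
2. ∠KHV = 24°  [△KHV]
3. ∠KHU = 24°  [U on ray HV]

∠KHU = 24°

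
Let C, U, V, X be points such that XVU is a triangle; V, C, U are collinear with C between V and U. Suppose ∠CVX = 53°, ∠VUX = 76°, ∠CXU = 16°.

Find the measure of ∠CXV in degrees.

∠CXV = 35°

1. ∠CUX = 76°  [C on ray UV]
2. ∠UCX = 88°  [△XCU]
3. ∠VCX = 92°  [linear pair at C on VU]
4. ∠CXV = 35°  [△XVC]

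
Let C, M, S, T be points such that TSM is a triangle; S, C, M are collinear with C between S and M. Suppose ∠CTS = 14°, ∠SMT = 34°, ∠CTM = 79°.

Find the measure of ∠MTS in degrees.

1. ∠CMT = 34°  [C on ray MS]
2. ∠MCT = 67°  [△TCM]
3. ∠SCT = 113°  [linear pair at C on SM]
4. ∠CST = 53°  [△TSC]
5. ∠MST = 53°  [C on ray SM]
6. ∠MTS = 93°  [△TSM]

∠MTS = 93°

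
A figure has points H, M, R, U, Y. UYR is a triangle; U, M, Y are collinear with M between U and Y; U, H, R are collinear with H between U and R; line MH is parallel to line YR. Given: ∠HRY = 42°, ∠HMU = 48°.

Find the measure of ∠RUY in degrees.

1. ∠URY = 42°  [H on ray RU]
2. ∠RYU = 48°  [MH∥YR, corresponding at M]
3. ∠RUY = 90°  [△UYR]

∠RUY = 90°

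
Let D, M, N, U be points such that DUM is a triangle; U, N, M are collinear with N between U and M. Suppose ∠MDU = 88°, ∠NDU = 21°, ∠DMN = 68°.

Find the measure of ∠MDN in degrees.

1. ∠DMU = 68°  [N on ray MU]
2. ∠DUM = 24°  [△DUM]
3. ∠DUN = 24°  [N on ray UM]
4. ∠DNU = 135°  [△DUN]
5. ∠DNM = 45°  [linear pair at N on UM]
6. ∠MDN = 67°  [△DNM]

∠MDN = 67°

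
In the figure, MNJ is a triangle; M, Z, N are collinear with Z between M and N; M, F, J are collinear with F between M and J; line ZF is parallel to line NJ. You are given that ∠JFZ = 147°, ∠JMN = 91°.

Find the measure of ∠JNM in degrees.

1. ∠MFZ = 33°  [linear pair at F on MJ]
2. ∠FMZ = 91°  [Z on MN, F on MJ]
3. ∠FZM = 56°  [△MZF]
4. ∠JNM = 56°  [ZF∥NJ, corresponding at Z]

∠JNM = 56°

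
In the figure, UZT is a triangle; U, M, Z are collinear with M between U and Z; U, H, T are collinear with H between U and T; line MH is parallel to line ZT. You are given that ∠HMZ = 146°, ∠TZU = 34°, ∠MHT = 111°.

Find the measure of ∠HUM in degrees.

1. ∠HMU = 34°  [linear pair at M on UZ]
2. ∠MHU = 69°  [linear pair at H on UT]
3. ∠HUM = 77°  [△UMH]

∠HUM = 77°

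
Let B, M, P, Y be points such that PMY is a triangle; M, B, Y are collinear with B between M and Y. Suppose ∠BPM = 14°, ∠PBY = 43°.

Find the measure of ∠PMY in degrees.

1. ∠MBP = 137°  [linear pair at B on MY]
2. ∠BMP = 29°  [△PMB]
3. ∠PMY = 29°  [B on ray MY]

∠PMY = 29°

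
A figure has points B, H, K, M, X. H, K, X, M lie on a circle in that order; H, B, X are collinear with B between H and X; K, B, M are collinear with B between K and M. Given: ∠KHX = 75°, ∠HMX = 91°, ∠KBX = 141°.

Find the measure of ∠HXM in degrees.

1. ∠KMX = 75°  [same arc KX]
2. ∠HBM = 141°  [vertical angles at B]
3. ∠MBX = 39°  [linear pair at B on HX]
4. ∠HXM = 66°  [△XBM]

∠HXM = 66°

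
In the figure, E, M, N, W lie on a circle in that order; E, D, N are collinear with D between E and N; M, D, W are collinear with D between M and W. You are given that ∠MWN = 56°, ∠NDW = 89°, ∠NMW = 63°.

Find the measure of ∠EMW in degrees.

∠EMW = 35°

1. ∠MEN = 56°  [same arc MN]
2. ∠EDM = 89°  [vertical angles at D]
3. ∠EMW = 35°  [△EDM]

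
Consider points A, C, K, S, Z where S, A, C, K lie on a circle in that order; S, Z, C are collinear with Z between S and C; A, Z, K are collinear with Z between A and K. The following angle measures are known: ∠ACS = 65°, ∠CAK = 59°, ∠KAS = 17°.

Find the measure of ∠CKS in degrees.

∠CKS = 104°

1. ∠CSK = 59°  [same arc CK]
2. ∠KCS = 17°  [same arc SK]
3. ∠CKS = 104°  [△SCK]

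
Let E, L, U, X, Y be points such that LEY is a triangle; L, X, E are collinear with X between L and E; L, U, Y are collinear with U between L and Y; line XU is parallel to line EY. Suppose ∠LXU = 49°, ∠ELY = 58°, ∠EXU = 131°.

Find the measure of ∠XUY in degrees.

∠XUY = 107°

1. ∠LEY = 49°  [XU∥EY, corresponding at X]
2. ∠EYL = 73°  [△LEY]
3. ∠LUX = 73°  [XU∥EY, corresponding at U]
4. ∠XUY = 107°  [linear pair at U on LY]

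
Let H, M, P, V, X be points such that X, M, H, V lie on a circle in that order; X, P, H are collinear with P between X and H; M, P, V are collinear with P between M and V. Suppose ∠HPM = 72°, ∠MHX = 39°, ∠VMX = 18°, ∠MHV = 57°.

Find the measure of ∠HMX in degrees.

1. ∠MPX = 108°  [linear pair at P on XH]
2. ∠HXM = 54°  [△XPM]
3. ∠HMX = 87°  [△XMH]

∠HMX = 87°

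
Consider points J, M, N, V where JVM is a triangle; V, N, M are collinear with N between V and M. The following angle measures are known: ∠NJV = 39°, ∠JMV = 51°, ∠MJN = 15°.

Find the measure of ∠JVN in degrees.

1. ∠JMN = 51°  [N on ray MV]
2. ∠JNM = 114°  [△JNM]
3. ∠JNV = 66°  [linear pair at N on VM]
4. ∠JVN = 75°  [△JVN]

∠JVN = 75°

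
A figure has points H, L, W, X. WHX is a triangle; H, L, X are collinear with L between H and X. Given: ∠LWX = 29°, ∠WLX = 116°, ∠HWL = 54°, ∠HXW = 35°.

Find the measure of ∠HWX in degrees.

1. ∠HLW = 64°  [linear pair at L on HX]
2. ∠LHW = 62°  [△WHL]
3. ∠WHX = 62°  [L on ray HX]
4. ∠HWX = 83°  [△WHX]

∠HWX = 83°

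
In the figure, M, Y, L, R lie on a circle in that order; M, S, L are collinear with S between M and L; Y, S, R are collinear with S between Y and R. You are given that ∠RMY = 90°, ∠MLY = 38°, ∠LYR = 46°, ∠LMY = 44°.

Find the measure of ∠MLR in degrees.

1. ∠LYM = 98°  [△MYL]
2. ∠LMR = 46°  [same arc LR]
3. ∠LRM = 82°  [cyclic MYLR, opposite ∠Y+∠R]
4. ∠MLR = 52°  [△MLR]

∠MLR = 52°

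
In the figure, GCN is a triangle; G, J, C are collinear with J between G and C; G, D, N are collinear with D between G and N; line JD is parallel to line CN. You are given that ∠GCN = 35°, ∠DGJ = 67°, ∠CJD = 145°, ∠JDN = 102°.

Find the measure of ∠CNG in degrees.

∠CNG = 78°

1. ∠DJG = 35°  [JD∥CN, corresponding at J]
2. ∠GDJ = 78°  [△GJD]
3. ∠CNG = 78°  [JD∥CN, corresponding at D]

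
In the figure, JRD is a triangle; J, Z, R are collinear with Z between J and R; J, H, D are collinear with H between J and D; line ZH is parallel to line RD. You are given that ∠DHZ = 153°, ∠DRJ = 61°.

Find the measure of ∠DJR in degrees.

1. ∠JHZ = 27°  [linear pair at H on JD]
2. ∠HZJ = 61°  [ZH∥RD, corresponding at Z]
3. ∠HJZ = 92°  [△JZH]
4. ∠DJR = 92°  [Z on JR, H on JD]

∠DJR = 92°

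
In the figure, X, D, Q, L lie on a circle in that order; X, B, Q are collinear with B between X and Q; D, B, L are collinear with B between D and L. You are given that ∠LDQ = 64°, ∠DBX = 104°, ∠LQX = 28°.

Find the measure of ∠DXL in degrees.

1. ∠LBQ = 104°  [vertical angles at B]
2. ∠DLQ = 48°  [△QBL]
3. ∠DQL = 68°  [△DQL]
4. ∠DXL = 112°  [cyclic XDQL, opposite ∠X+∠Q]

∠DXL = 112°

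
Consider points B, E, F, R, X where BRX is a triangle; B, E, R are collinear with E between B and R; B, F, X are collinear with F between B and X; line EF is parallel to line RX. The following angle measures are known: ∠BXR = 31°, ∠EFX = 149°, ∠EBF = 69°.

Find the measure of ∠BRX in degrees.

∠BRX = 80°

1. ∠BFE = 31°  [EF∥RX, corresponding at F]
2. ∠BEF = 80°  [△BEF]
3. ∠BRX = 80°  [EF∥RX, corresponding at E]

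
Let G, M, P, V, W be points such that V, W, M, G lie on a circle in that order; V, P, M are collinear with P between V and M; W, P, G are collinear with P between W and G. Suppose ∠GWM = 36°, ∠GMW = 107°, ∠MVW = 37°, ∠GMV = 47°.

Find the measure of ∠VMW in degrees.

1. ∠GVW = 73°  [cyclic VWMG, opposite ∠V+∠M]
2. ∠GWV = 47°  [same arc VG]
3. ∠VGW = 60°  [△VWG]
4. ∠VMW = 60°  [same arc VW]

∠VMW = 60°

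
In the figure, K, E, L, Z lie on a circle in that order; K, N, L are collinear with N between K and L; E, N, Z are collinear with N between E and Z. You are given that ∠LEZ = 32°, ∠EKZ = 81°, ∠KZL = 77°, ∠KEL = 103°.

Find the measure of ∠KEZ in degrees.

∠KEZ = 71°

1. ∠LKZ = 32°  [same arc LZ]
2. ∠KLZ = 71°  [△KLZ]
3. ∠KEZ = 71°  [same arc KZ]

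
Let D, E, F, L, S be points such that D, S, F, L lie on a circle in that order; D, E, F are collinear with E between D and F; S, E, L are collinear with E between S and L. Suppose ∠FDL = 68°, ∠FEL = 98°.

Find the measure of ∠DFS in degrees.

∠DFS = 30°

1. ∠FSL = 68°  [same arc FL]
2. ∠DES = 98°  [vertical angles at E]
3. ∠FES = 82°  [linear pair at E on DF]
4. ∠DFS = 30°  [△SEF]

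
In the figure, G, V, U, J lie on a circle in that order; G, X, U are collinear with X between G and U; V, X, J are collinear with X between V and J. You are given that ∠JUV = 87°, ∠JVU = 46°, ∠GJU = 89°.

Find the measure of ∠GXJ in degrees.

∠GXJ = 92°

1. ∠UJV = 47°  [△VUJ]
2. ∠JGU = 46°  [same arc UJ]
3. ∠GUJ = 45°  [△GUJ]
4. ∠JXU = 88°  [△UXJ]
5. ∠GXJ = 92°  [linear pair at X on GU]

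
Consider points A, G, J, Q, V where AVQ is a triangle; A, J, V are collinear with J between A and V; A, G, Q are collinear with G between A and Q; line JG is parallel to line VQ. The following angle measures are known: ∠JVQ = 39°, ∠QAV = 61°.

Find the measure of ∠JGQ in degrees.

∠JGQ = 100°

1. ∠AVQ = 39°  [J on ray VA]
2. ∠AQV = 80°  [△AVQ]
3. ∠AGJ = 80°  [JG∥VQ, corresponding at G]
4. ∠JGQ = 100°  [linear pair at G on AQ]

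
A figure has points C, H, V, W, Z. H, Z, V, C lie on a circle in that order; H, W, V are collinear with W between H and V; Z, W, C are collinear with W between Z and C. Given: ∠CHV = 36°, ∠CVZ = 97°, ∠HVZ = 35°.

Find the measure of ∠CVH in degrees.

∠CVH = 62°

1. ∠CHZ = 83°  [cyclic HZVC, opposite ∠H+∠V]
2. ∠HCZ = 35°  [same arc HZ]
3. ∠CZH = 62°  [△HZC]
4. ∠CVH = 62°  [same arc HC]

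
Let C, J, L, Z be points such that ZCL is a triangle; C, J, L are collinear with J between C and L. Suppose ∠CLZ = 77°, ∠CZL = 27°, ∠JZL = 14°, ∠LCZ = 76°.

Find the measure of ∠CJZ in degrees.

∠CJZ = 91°

1. ∠JLZ = 77°  [J on ray LC]
2. ∠LJZ = 89°  [△ZJL]
3. ∠CJZ = 91°  [linear pair at J on CL]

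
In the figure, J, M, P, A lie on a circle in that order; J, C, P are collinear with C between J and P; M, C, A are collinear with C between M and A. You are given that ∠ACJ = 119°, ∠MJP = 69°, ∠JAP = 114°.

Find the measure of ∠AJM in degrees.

∠AJM = 85°

1. ∠MCP = 119°  [vertical angles at C]
2. ∠JMP = 66°  [cyclic JMPA, opposite ∠M+∠A]
3. ∠JCM = 61°  [linear pair at C on JP]
4. ∠JPM = 45°  [△JMP]
5. ∠AMJ = 50°  [△JCM]
6. ∠JAM = 45°  [same arc JM]
7. ∠AJM = 85°  [△JMA]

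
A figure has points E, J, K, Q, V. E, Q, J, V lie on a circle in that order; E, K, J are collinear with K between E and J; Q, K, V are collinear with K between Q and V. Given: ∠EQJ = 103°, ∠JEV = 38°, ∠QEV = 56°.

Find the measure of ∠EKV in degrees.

1. ∠EVJ = 77°  [cyclic EQJV, opposite ∠Q+∠V]
2. ∠JQV = 38°  [same arc JV]
3. ∠EJV = 65°  [△EJV]
4. ∠QJV = 124°  [cyclic EQJV, opposite ∠E+∠J]
5. ∠JVQ = 18°  [△QJV]
6. ∠JKV = 97°  [△JKV]
7. ∠EKV = 83°  [linear pair at K on EJ]

∠EKV = 83°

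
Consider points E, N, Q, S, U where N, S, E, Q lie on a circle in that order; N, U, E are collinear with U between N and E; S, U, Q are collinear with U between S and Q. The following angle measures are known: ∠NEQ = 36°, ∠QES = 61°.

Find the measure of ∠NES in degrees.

1. ∠NSQ = 36°  [same arc NQ]
2. ∠QNS = 119°  [cyclic NSEQ, opposite ∠N+∠E]
3. ∠NQS = 25°  [△NSQ]
4. ∠NES = 25°  [same arc NS]

∠NES = 25°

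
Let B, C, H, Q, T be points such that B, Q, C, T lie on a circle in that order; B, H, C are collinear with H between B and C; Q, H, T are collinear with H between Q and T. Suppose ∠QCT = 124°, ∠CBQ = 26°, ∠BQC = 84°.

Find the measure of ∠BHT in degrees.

1. ∠CTQ = 26°  [same arc QC]
2. ∠BCQ = 70°  [△BQC]
3. ∠CQT = 30°  [△QCT]
4. ∠BTQ = 70°  [same arc BQ]
5. ∠CBT = 30°  [same arc CT]
6. ∠BHT = 80°  [△BHT]

∠BHT = 80°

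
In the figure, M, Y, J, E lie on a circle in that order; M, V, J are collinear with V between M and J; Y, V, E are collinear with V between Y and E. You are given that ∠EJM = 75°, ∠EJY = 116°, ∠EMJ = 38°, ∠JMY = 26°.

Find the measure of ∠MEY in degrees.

1. ∠EYM = 75°  [same arc ME]
2. ∠EMY = 64°  [cyclic MYJE, opposite ∠M+∠J]
3. ∠MEY = 41°  [△MYE]

∠MEY = 41°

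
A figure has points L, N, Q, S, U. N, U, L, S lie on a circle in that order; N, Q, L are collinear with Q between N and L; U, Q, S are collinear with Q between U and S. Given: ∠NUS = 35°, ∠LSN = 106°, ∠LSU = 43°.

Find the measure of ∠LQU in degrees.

∠LQU = 78°

1. ∠NLS = 35°  [same arc NS]
2. ∠LUN = 74°  [cyclic NULS, opposite ∠U+∠S]
3. ∠LNS = 39°  [△NLS]
4. ∠LNU = 43°  [same arc UL]
5. ∠NLU = 63°  [△NUL]
6. ∠LUS = 39°  [same arc LS]
7. ∠LQU = 78°  [△UQL]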